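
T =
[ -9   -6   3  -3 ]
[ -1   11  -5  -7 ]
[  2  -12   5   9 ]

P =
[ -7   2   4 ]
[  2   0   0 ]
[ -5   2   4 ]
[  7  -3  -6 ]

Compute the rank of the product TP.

2

First compute TP:
[[ 15,  -3,  -6],
 [  5,   9,  18],
 [  0, -13, -26]]
Now row reduce the product.
R2 ← R2 − (1/3)·R1: [0, 10, 20]
R3 ← R3 + (13/10)·R2: [0, 0, 0]
2 nonzero rows, so rank(TP) = 2.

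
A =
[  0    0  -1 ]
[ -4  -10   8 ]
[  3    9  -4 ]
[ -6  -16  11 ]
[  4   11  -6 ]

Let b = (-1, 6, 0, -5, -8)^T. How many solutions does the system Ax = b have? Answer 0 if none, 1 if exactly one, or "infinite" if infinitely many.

0

Row reduce the augmented matrix [A | b].
Swap R1 ↔ R2
R3 ← R3 + (3/4)·R1: [0, 3/2, 2, 9/2]
R4 ← R4 − (3/2)·R1: [0, -1, -1, -14]
R5 ← R5 + R1: [0, 1, 2, -2]
Swap R2 ↔ R3
R4 ← R4 + (2/3)·R2: [0, 0, 1/3, -11]
R5 ← R5 − (2/3)·R2: [0, 0, 2/3, -5]
R4 ← R4 + (1/3)·R3: [0, 0, 0, -34/3]
R5 ← R5 + (2/3)·R3: [0, 0, 0, -17/3]
R5 ← R5 − (1/2)·R4: [0, 0, 0, 0]
The echelon form has 4 nonzero rows; the last pivot sits in the augmented column, so rank(A) = 3 but rank([A|b]) = 4.
Since the ranks differ, the system is inconsistent.
It has no solutions.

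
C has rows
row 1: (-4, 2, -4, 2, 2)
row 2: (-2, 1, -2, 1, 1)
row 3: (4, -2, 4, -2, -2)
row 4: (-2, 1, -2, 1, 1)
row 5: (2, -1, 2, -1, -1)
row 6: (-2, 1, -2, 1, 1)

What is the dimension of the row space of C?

Row reduce to echelon form.
R2 ← R2 − (1/2)·R1: [0, 0, 0, 0, 0]
R3 ← R3 + R1: [0, 0, 0, 0, 0]
R4 ← R4 − (1/2)·R1: [0, 0, 0, 0, 0]
R5 ← R5 + (1/2)·R1: [0, 0, 0, 0, 0]
R6 ← R6 − (1/2)·R1: [0, 0, 0, 0, 0]
Echelon form has 1 nonzero row, so rank(C) = 1.
The row space has dimension equal to the rank: 1.

1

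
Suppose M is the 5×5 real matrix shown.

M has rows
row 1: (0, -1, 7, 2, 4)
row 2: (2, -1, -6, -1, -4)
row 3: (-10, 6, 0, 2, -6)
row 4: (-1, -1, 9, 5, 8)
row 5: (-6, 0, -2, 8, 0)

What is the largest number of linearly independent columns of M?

5

Row reduce to echelon form.
Swap R1 ↔ R2
R3 ← R3 + (5)·R1: [0, 1, -30, -3, -26]
R4 ← R4 + (1/2)·R1: [0, -3/2, 6, 9/2, 6]
R5 ← R5 + (3)·R1: [0, -3, -20, 5, -12]
R3 ← R3 + R2: [0, 0, -23, -1, -22]
R4 ← R4 − (3/2)·R2: [0, 0, -9/2, 3/2, 0]
R5 ← R5 − (3)·R2: [0, 0, -41, -1, -24]
R4 ← R4 − (9/46)·R3: [0, 0, 0, 39/23, 99/23]
R5 ← R5 − (41/23)·R3: [0, 0, 0, 18/23, 350/23]
R5 ← R5 − (6/13)·R4: [0, 0, 0, 0, 172/13]
Echelon form has 5 nonzero rows, so rank(M) = 5.
The rank gives the maximum number of linearly independent columns: 5.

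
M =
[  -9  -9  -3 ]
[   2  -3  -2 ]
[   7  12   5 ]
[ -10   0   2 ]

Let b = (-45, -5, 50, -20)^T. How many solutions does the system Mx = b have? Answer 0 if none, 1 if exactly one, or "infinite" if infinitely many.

Row reduce the augmented matrix [M | b].
R2 ← R2 + (2/9)·R1: [0, -5, -8/3, -15]
R3 ← R3 + (7/9)·R1: [0, 5, 8/3, 15]
R4 ← R4 − (10/9)·R1: [0, 10, 16/3, 30]
R3 ← R3 + R2: [0, 0, 0, 0]
R4 ← R4 + (2)·R2: [0, 0, 0, 0]
The echelon form has 2 nonzero rows, and every pivot lies in the first 3 columns, so rank(M) = rank([M|b]) = 2.
The system is consistent.
rank = 2 < 3 unknowns, so there are infinitely many solutions.

infinite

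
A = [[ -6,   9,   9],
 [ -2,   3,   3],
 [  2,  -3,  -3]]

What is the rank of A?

1

Row reduce to echelon form.
R2 ← R2 − (1/3)·R1: [0, 0, 0]
R3 ← R3 + (1/3)·R1: [0, 0, 0]
Echelon form has 1 nonzero row, so rank(A) = 1.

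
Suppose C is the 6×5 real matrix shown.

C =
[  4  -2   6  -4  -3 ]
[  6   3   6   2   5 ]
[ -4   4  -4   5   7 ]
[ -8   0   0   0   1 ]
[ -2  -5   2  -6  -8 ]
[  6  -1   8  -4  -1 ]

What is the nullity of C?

1

Row reduce to echelon form.
R2 ← R2 − (3/2)·R1: [0, 6, -3, 8, 19/2]
R3 ← R3 + R1: [0, 2, 2, 1, 4]
R4 ← R4 + (2)·R1: [0, -4, 12, -8, -5]
R5 ← R5 + (1/2)·R1: [0, -6, 5, -8, -19/2]
R6 ← R6 − (3/2)·R1: [0, 2, -1, 2, 7/2]
R3 ← R3 − (1/3)·R2: [0, 0, 3, -5/3, 5/6]
R4 ← R4 + (2/3)·R2: [0, 0, 10, -8/3, 4/3]
R5 ← R5 + R2: [0, 0, 2, 0, 0]
R6 ← R6 − (1/3)·R2: [0, 0, 0, -2/3, 1/3]
R4 ← R4 − (10/3)·R3: [0, 0, 0, 26/9, -13/9]
R5 ← R5 − (2/3)·R3: [0, 0, 0, 10/9, -5/9]
R5 ← R5 − (5/13)·R4: [0, 0, 0, 0, 0]
R6 ← R6 + (3/13)·R4: [0, 0, 0, 0, 0]
4 nonzero rows, so rank(C) = 4.
C has 5 columns; by rank–nullity, nullity = 5 − 4 = 1.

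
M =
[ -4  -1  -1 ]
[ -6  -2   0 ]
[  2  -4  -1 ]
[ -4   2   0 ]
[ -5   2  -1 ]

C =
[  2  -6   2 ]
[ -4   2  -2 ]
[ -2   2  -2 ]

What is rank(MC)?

First compute MC:
[[ -2,  20,  -4],
 [ -4,  32,  -8],
 [ 22, -22,  14],
 [-16,  28, -12],
 [-16,  32, -12]]
Now row reduce the product.
R2 ← R2 − (2)·R1: [0, -8, 0]
R3 ← R3 + (11)·R1: [0, 198, -30]
R4 ← R4 − (8)·R1: [0, -132, 20]
R5 ← R5 − (8)·R1: [0, -128, 20]
R3 ← R3 + (99/4)·R2: [0, 0, -30]
R4 ← R4 − (33/2)·R2: [0, 0, 20]
R5 ← R5 − (16)·R2: [0, 0, 20]
R4 ← R4 + (2/3)·R3: [0, 0, 0]
R5 ← R5 + (2/3)·R3: [0, 0, 0]
3 nonzero rows, so rank(MC) = 3.

3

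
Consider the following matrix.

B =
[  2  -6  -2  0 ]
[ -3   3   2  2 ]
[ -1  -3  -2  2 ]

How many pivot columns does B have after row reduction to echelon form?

Row reduce to echelon form.
R2 ← R2 + (3/2)·R1: [0, -6, -1, 2]
R3 ← R3 + (1/2)·R1: [0, -6, -3, 2]
R3 ← R3 − R2: [0, 0, -2, 0]
Echelon form has 3 nonzero rows, so rank(B) = 3.
Each nonzero row contributes one pivot column: 3 pivot columns.

3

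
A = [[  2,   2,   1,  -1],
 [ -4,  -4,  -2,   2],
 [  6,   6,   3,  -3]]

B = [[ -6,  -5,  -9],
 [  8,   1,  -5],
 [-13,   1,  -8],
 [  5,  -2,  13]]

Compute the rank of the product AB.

1

First compute AB:
[[-14,  -5, -49],
 [ 28,  10,  98],
 [-42, -15, -147]]
Now row reduce the product.
R2 ← R2 + (2)·R1: [0, 0, 0]
R3 ← R3 − (3)·R1: [0, 0, 0]
1 nonzero row, so rank(AB) = 1.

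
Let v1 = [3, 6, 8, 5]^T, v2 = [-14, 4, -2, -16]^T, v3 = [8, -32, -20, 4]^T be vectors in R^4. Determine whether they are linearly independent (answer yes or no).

Form the matrix with these vectors as rows and row reduce.
R2 ← R2 + (14/3)·R1: [0, 32, 106/3, 22/3]
R3 ← R3 − (8/3)·R1: [0, -48, -124/3, -28/3]
R3 ← R3 + (3/2)·R2: [0, 0, 35/3, 5/3]
3 nonzero rows, so the 3 vectors span a space of dimension 3.
Since 3 = 3, the vectors are linearly independent.

yes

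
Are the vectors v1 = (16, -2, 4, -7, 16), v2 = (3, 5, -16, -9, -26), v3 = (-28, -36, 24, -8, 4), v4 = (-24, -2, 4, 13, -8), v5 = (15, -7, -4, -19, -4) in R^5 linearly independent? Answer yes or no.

Form the matrix with these vectors as rows and row reduce.
R2 ← R2 − (3/16)·R1: [0, 43/8, -67/4, -123/16, -29]
R3 ← R3 + (7/4)·R1: [0, -79/2, 31, -81/4, 32]
R4 ← R4 + (3/2)·R1: [0, -5, 10, 5/2, 16]
R5 ← R5 − (15/16)·R1: [0, -41/8, -31/4, -199/16, -19]
R3 ← R3 + (316/43)·R2: [0, 0, -3960/43, -3300/43, -7788/43]
R4 ← R4 + (40/43)·R2: [0, 0, -240/43, -200/43, -472/43]
R5 ← R5 + (41/43)·R2: [0, 0, -1020/43, -850/43, -2006/43]
R4 ← R4 − (2/33)·R3: [0, 0, 0, 0, 0]
R5 ← R5 − (17/66)·R3: [0, 0, 0, 0, 0]
3 nonzero rows, so the 5 vectors span a space of dimension 3.
Since 3 < 5, the vectors are linearly dependent.

no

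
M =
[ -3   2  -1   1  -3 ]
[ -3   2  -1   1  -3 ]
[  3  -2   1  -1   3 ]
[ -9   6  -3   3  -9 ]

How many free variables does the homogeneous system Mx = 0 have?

4

Row reduce to echelon form.
R2 ← R2 − R1: [0, 0, 0, 0, 0]
R3 ← R3 + R1: [0, 0, 0, 0, 0]
R4 ← R4 − (3)·R1: [0, 0, 0, 0, 0]
1 nonzero row, so rank(M) = 1.
M has 5 columns; by rank–nullity, nullity = 5 − 1 = 4.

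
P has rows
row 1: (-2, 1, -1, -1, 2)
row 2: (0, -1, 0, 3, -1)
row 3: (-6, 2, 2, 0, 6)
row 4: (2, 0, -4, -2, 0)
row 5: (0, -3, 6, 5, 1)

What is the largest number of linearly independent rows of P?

Row reduce to echelon form.
R3 ← R3 − (3)·R1: [0, -1, 5, 3, 0]
R4 ← R4 + R1: [0, 1, -5, -3, 2]
R3 ← R3 − R2: [0, 0, 5, 0, 1]
R4 ← R4 + R2: [0, 0, -5, 0, 1]
R5 ← R5 − (3)·R2: [0, 0, 6, -4, 4]
R4 ← R4 + R3: [0, 0, 0, 0, 2]
R5 ← R5 − (6/5)·R3: [0, 0, 0, -4, 14/5]
Swap R4 ↔ R5
Echelon form has 5 nonzero rows, so rank(P) = 5.
The rank gives the maximum number of linearly independent rows: 5.

5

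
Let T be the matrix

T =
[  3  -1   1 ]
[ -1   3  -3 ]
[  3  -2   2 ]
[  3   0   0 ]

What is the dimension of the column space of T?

2

Row reduce to echelon form.
R2 ← R2 + (1/3)·R1: [0, 8/3, -8/3]
R3 ← R3 − R1: [0, -1, 1]
R4 ← R4 − R1: [0, 1, -1]
R3 ← R3 + (3/8)·R2: [0, 0, 0]
R4 ← R4 − (3/8)·R2: [0, 0, 0]
Echelon form has 2 nonzero rows, so rank(T) = 2.
The column space has dimension equal to the rank: 2.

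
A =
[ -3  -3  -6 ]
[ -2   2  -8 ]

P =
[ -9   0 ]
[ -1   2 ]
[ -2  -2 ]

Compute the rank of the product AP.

2

First compute AP:
[[ 42,   6],
 [ 32,  20]]
Now row reduce the product.
R2 ← R2 − (16/21)·R1: [0, 108/7]
2 nonzero rows, so rank(AP) = 2.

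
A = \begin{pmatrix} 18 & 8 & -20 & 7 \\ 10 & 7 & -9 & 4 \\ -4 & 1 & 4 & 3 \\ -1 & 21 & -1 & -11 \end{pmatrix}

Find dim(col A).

Row reduce to echelon form.
R2 ← R2 − (5/9)·R1: [0, 23/9, 19/9, 1/9]
R3 ← R3 + (2/9)·R1: [0, 25/9, -4/9, 41/9]
R4 ← R4 + (1/18)·R1: [0, 193/9, -19/9, -191/18]
R3 ← R3 − (25/23)·R2: [0, 0, -63/23, 102/23]
R4 ← R4 − (193/23)·R2: [0, 0, -456/23, -531/46]
R4 ← R4 − (152/21)·R3: [0, 0, 0, -611/14]
Echelon form has 4 nonzero rows, so rank(A) = 4.
The column space has dimension equal to the rank: 4.

4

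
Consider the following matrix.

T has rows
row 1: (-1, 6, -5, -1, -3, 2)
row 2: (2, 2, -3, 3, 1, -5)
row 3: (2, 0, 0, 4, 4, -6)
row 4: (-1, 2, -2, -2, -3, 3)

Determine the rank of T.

Row reduce to echelon form.
R2 ← R2 + (2)·R1: [0, 14, -13, 1, -5, -1]
R3 ← R3 + (2)·R1: [0, 12, -10, 2, -2, -2]
R4 ← R4 − R1: [0, -4, 3, -1, 0, 1]
R3 ← R3 − (6/7)·R2: [0, 0, 8/7, 8/7, 16/7, -8/7]
R4 ← R4 + (2/7)·R2: [0, 0, -5/7, -5/7, -10/7, 5/7]
R4 ← R4 + (5/8)·R3: [0, 0, 0, 0, 0, 0]
Echelon form has 3 nonzero rows, so rank(T) = 3.

3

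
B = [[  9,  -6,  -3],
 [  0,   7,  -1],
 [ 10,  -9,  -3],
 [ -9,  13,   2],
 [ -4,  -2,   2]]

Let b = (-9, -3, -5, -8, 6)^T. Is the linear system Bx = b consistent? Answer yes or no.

no

Row reduce the augmented matrix [B | b].
R3 ← R3 − (10/9)·R1: [0, -7/3, 1/3, 5]
R4 ← R4 + R1: [0, 7, -1, -17]
R5 ← R5 + (4/9)·R1: [0, -14/3, 2/3, 2]
R3 ← R3 + (1/3)·R2: [0, 0, 0, 4]
R4 ← R4 − R2: [0, 0, 0, -14]
R5 ← R5 + (2/3)·R2: [0, 0, 0, 0]
R4 ← R4 + (7/2)·R3: [0, 0, 0, 0]
The echelon form has 3 nonzero rows; the last pivot sits in the augmented column, so rank(B) = 2 but rank([B|b]) = 3.
Since the ranks differ, the system is inconsistent.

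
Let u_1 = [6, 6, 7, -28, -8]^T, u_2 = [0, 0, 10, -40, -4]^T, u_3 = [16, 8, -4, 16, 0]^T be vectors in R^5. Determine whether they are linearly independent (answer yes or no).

yes

Form the matrix with these vectors as rows and row reduce.
R3 ← R3 − (8/3)·R1: [0, -8, -68/3, 272/3, 64/3]
Swap R2 ↔ R3
3 nonzero rows, so the 3 vectors span a space of dimension 3.
Since 3 = 3, the vectors are linearly independent.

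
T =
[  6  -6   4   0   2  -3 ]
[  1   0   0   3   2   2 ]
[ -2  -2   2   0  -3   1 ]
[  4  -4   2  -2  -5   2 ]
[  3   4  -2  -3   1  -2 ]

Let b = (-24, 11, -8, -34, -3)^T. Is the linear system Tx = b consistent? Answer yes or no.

yes

Row reduce the augmented matrix [T | b].
R2 ← R2 − (1/6)·R1: [0, 1, -2/3, 3, 5/3, 5/2, 15]
R3 ← R3 + (1/3)·R1: [0, -4, 10/3, 0, -7/3, 0, -16]
R4 ← R4 − (2/3)·R1: [0, 0, -2/3, -2, -19/3, 4, -18]
R5 ← R5 − (1/2)·R1: [0, 7, -4, -3, 0, -1/2, 9]
R3 ← R3 + (4)·R2: [0, 0, 2/3, 12, 13/3, 10, 44]
R5 ← R5 − (7)·R2: [0, 0, 2/3, -24, -35/3, -18, -96]
R4 ← R4 + R3: [0, 0, 0, 10, -2, 14, 26]
R5 ← R5 − R3: [0, 0, 0, -36, -16, -28, -140]
R5 ← R5 + (18/5)·R4: [0, 0, 0, 0, -116/5, 112/5, -232/5]
The echelon form has 5 nonzero rows, and every pivot lies in the first 6 columns, so rank(T) = rank([T|b]) = 5.
The system is consistent.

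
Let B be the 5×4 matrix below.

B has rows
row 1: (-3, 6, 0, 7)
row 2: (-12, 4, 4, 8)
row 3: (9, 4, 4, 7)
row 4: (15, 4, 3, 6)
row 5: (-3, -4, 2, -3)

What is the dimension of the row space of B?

3

Row reduce to echelon form.
R2 ← R2 − (4)·R1: [0, -20, 4, -20]
R3 ← R3 + (3)·R1: [0, 22, 4, 28]
R4 ← R4 + (5)·R1: [0, 34, 3, 41]
R5 ← R5 − R1: [0, -10, 2, -10]
R3 ← R3 + (11/10)·R2: [0, 0, 42/5, 6]
R4 ← R4 + (17/10)·R2: [0, 0, 49/5, 7]
R5 ← R5 − (1/2)·R2: [0, 0, 0, 0]
R4 ← R4 − (7/6)·R3: [0, 0, 0, 0]
Echelon form has 3 nonzero rows, so rank(B) = 3.
The row space has dimension equal to the rank: 3.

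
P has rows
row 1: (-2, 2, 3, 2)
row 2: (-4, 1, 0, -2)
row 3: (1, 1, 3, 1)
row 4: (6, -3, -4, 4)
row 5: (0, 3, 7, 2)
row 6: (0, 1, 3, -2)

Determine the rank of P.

3

Row reduce to echelon form.
R2 ← R2 − (2)·R1: [0, -3, -6, -6]
R3 ← R3 + (1/2)·R1: [0, 2, 9/2, 2]
R4 ← R4 + (3)·R1: [0, 3, 5, 10]
R3 ← R3 + (2/3)·R2: [0, 0, 1/2, -2]
R4 ← R4 + R2: [0, 0, -1, 4]
R5 ← R5 + R2: [0, 0, 1, -4]
R6 ← R6 + (1/3)·R2: [0, 0, 1, -4]
R4 ← R4 + (2)·R3: [0, 0, 0, 0]
R5 ← R5 − (2)·R3: [0, 0, 0, 0]
R6 ← R6 − (2)·R3: [0, 0, 0, 0]
Echelon form has 3 nonzero rows, so rank(P) = 3.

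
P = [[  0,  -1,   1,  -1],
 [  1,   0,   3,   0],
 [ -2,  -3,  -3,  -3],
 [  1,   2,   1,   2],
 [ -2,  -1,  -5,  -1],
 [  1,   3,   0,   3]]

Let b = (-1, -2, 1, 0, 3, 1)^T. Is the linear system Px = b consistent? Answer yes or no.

yes

Row reduce the augmented matrix [P | b].
Swap R1 ↔ R2
R3 ← R3 + (2)·R1: [0, -3, 3, -3, -3]
R4 ← R4 − R1: [0, 2, -2, 2, 2]
R5 ← R5 + (2)·R1: [0, -1, 1, -1, -1]
R6 ← R6 − R1: [0, 3, -3, 3, 3]
R3 ← R3 − (3)·R2: [0, 0, 0, 0, 0]
R4 ← R4 + (2)·R2: [0, 0, 0, 0, 0]
R5 ← R5 − R2: [0, 0, 0, 0, 0]
R6 ← R6 + (3)·R2: [0, 0, 0, 0, 0]
The echelon form has 2 nonzero rows, and every pivot lies in the first 4 columns, so rank(P) = rank([P|b]) = 2.
The system is consistent.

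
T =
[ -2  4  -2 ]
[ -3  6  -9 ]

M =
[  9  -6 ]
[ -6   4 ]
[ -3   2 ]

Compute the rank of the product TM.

1

First compute TM:
[[-36,  24],
 [-36,  24]]
Now row reduce the product.
R2 ← R2 − R1: [0, 0]
1 nonzero row, so rank(TM) = 1.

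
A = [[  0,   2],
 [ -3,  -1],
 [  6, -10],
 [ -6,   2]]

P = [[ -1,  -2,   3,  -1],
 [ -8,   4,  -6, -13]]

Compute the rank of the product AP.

First compute AP:
[[-16,   8, -12, -26],
 [ 11,   2,  -3,  16],
 [ 74, -52,  78, 124],
 [-10,  20, -30, -20]]
Now row reduce the product.
R2 ← R2 + (11/16)·R1: [0, 15/2, -45/4, -15/8]
R3 ← R3 + (37/8)·R1: [0, -15, 45/2, 15/4]
R4 ← R4 − (5/8)·R1: [0, 15, -45/2, -15/4]
R3 ← R3 + (2)·R2: [0, 0, 0, 0]
R4 ← R4 − (2)·R2: [0, 0, 0, 0]
2 nonzero rows, so rank(AP) = 2.

2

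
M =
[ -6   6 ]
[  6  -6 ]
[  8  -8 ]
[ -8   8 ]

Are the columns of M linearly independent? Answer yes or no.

no

Row reduce M to echelon form.
R2 ← R2 + R1: [0, 0]
R3 ← R3 + (4/3)·R1: [0, 0]
R4 ← R4 − (4/3)·R1: [0, 0]
1 pivot among 2 columns.
Only 1 < 2 pivot columns, so the columns are linearly dependent.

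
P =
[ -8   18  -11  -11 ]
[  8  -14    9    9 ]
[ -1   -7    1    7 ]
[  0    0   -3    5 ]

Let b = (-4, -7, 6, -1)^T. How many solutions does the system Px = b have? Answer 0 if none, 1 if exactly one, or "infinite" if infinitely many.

Row reduce the augmented matrix [P | b].
R2 ← R2 + R1: [0, 4, -2, -2, -11]
R3 ← R3 − (1/8)·R1: [0, -37/4, 19/8, 67/8, 13/2]
R3 ← R3 + (37/16)·R2: [0, 0, -9/4, 15/4, -303/16]
R4 ← R4 − (4/3)·R3: [0, 0, 0, 0, 97/4]
The echelon form has 4 nonzero rows; the last pivot sits in the augmented column, so rank(P) = 3 but rank([P|b]) = 4.
Since the ranks differ, the system is inconsistent.
It has no solutions.

0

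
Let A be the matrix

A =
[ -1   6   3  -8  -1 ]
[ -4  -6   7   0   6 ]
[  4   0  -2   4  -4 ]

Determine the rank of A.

3

Row reduce to echelon form.
R2 ← R2 − (4)·R1: [0, -30, -5, 32, 10]
R3 ← R3 + (4)·R1: [0, 24, 10, -28, -8]
R3 ← R3 + (4/5)·R2: [0, 0, 6, -12/5, 0]
Echelon form has 3 nonzero rows, so rank(A) = 3.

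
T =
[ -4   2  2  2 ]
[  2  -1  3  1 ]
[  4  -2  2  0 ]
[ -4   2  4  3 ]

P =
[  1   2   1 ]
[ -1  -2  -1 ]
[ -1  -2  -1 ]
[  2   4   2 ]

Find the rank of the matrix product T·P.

First compute TP:
[[ -4,  -8,  -4],
 [  2,   4,   2],
 [  4,   8,   4],
 [ -4,  -8,  -4]]
Now row reduce the product.
R2 ← R2 + (1/2)·R1: [0, 0, 0]
R3 ← R3 + R1: [0, 0, 0]
R4 ← R4 − R1: [0, 0, 0]
1 nonzero row, so rank(TP) = 1.

1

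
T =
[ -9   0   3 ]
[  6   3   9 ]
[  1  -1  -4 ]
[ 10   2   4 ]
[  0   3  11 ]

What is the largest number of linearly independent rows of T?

2

Row reduce to echelon form.
R2 ← R2 + (2/3)·R1: [0, 3, 11]
R3 ← R3 + (1/9)·R1: [0, -1, -11/3]
R4 ← R4 + (10/9)·R1: [0, 2, 22/3]
R3 ← R3 + (1/3)·R2: [0, 0, 0]
R4 ← R4 − (2/3)·R2: [0, 0, 0]
R5 ← R5 − R2: [0, 0, 0]
Echelon form has 2 nonzero rows, so rank(T) = 2.
The rank gives the maximum number of linearly independent rows: 2.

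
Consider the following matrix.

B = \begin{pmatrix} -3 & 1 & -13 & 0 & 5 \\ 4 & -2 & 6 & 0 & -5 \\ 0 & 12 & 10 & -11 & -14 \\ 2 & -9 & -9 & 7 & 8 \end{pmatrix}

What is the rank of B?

Row reduce to echelon form.
R2 ← R2 + (4/3)·R1: [0, -2/3, -34/3, 0, 5/3]
R4 ← R4 + (2/3)·R1: [0, -25/3, -53/3, 7, 34/3]
R3 ← R3 + (18)·R2: [0, 0, -194, -11, 16]
R4 ← R4 − (25/2)·R2: [0, 0, 124, 7, -19/2]
R4 ← R4 + (62/97)·R3: [0, 0, 0, -3/97, 141/194]
Echelon form has 4 nonzero rows, so rank(B) = 4.

4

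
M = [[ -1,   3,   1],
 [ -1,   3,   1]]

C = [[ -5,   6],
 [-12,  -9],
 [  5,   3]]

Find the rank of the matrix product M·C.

First compute MC:
[[-26, -30],
 [-26, -30]]
Now row reduce the product.
R2 ← R2 − R1: [0, 0]
1 nonzero row, so rank(MC) = 1.

1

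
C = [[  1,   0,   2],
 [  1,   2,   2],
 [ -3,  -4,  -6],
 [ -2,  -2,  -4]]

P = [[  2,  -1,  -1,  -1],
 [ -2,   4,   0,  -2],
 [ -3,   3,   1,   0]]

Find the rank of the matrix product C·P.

First compute CP:
[[ -4,   5,   1,  -1],
 [ -8,  13,   1,  -5],
 [ 20, -31,  -3,  11],
 [ 12, -18,  -2,   6]]
Now row reduce the product.
R2 ← R2 − (2)·R1: [0, 3, -1, -3]
R3 ← R3 + (5)·R1: [0, -6, 2, 6]
R4 ← R4 + (3)·R1: [0, -3, 1, 3]
R3 ← R3 + (2)·R2: [0, 0, 0, 0]
R4 ← R4 + R2: [0, 0, 0, 0]
2 nonzero rows, so rank(CP) = 2.

2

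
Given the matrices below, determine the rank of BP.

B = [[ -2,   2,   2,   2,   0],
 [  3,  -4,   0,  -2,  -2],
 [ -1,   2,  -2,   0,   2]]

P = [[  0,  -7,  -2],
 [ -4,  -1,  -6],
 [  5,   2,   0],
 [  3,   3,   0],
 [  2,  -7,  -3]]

2

First compute BP:
[[  8,  22,  -8],
 [  6,  -9,  24],
 [-14, -13, -16]]
Now row reduce the product.
R2 ← R2 − (3/4)·R1: [0, -51/2, 30]
R3 ← R3 + (7/4)·R1: [0, 51/2, -30]
R3 ← R3 + R2: [0, 0, 0]
2 nonzero rows, so rank(BP) = 2.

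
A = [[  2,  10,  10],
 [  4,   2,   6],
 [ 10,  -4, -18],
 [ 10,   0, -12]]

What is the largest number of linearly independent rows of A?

3

Row reduce to echelon form.
R2 ← R2 − (2)·R1: [0, -18, -14]
R3 ← R3 − (5)·R1: [0, -54, -68]
R4 ← R4 − (5)·R1: [0, -50, -62]
R3 ← R3 − (3)·R2: [0, 0, -26]
R4 ← R4 − (25/9)·R2: [0, 0, -208/9]
R4 ← R4 − (8/9)·R3: [0, 0, 0]
Echelon form has 3 nonzero rows, so rank(A) = 3.
The rank gives the maximum number of linearly independent rows: 3.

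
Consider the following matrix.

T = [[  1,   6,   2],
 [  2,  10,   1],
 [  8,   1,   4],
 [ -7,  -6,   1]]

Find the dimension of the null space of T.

0

Row reduce to echelon form.
R2 ← R2 − (2)·R1: [0, -2, -3]
R3 ← R3 − (8)·R1: [0, -47, -12]
R4 ← R4 + (7)·R1: [0, 36, 15]
R3 ← R3 − (47/2)·R2: [0, 0, 117/2]
R4 ← R4 + (18)·R2: [0, 0, -39]
R4 ← R4 + (2/3)·R3: [0, 0, 0]
3 nonzero rows, so rank(T) = 3.
T has 3 columns; by rank–nullity, nullity = 3 − 3 = 0.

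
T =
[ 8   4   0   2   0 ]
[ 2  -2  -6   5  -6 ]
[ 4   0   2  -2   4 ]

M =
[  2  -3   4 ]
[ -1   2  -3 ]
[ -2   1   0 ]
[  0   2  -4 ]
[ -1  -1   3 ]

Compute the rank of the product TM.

2

First compute TM:
[[ 12, -12,  12],
 [ 24,   0, -24],
 [  0, -18,  36]]
Now row reduce the product.
R2 ← R2 − (2)·R1: [0, 24, -48]
R3 ← R3 + (3/4)·R2: [0, 0, 0]
2 nonzero rows, so rank(TM) = 2.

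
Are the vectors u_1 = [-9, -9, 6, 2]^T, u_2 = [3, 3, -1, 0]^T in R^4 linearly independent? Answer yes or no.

yes

Form the matrix with these vectors as rows and row reduce.
R2 ← R2 + (1/3)·R1: [0, 0, 1, 2/3]
2 nonzero rows, so the 2 vectors span a space of dimension 2.
Since 2 = 2, the vectors are linearly independent.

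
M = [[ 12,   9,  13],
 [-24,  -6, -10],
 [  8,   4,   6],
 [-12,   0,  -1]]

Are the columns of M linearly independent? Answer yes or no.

Row reduce M to echelon form.
R2 ← R2 + (2)·R1: [0, 12, 16]
R3 ← R3 − (2/3)·R1: [0, -2, -8/3]
R4 ← R4 + R1: [0, 9, 12]
R3 ← R3 + (1/6)·R2: [0, 0, 0]
R4 ← R4 − (3/4)·R2: [0, 0, 0]
2 pivots among 3 columns.
Only 2 < 3 pivot columns, so the columns are linearly dependent.

no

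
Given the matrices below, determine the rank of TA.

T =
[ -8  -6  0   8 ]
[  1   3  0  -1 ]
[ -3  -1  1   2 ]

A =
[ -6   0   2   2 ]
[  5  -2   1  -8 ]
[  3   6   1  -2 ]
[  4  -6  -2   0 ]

First compute TA:
[[ 50, -36, -38,  32],
 [  5,   0,   7, -22],
 [ 24,  -4, -10,   0]]
Now row reduce the product.
R2 ← R2 − (1/10)·R1: [0, 18/5, 54/5, -126/5]
R3 ← R3 − (12/25)·R1: [0, 332/25, 206/25, -384/25]
R3 ← R3 − (166/45)·R2: [0, 0, -158/5, 388/5]
3 nonzero rows, so rank(TA) = 3.

3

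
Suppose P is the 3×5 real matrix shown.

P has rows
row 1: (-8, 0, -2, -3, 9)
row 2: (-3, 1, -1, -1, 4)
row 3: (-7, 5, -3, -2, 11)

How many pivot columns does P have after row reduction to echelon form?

2

Row reduce to echelon form.
R2 ← R2 − (3/8)·R1: [0, 1, -1/4, 1/8, 5/8]
R3 ← R3 − (7/8)·R1: [0, 5, -5/4, 5/8, 25/8]
R3 ← R3 − (5)·R2: [0, 0, 0, 0, 0]
Echelon form has 2 nonzero rows, so rank(P) = 2.
Each nonzero row contributes one pivot column: 2 pivot columns.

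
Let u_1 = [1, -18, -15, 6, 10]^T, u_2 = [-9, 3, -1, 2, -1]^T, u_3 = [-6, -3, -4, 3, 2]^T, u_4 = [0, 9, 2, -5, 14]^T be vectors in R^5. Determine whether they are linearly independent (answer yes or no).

yes

Form the matrix with these vectors as rows and row reduce.
R2 ← R2 + (9)·R1: [0, -159, -136, 56, 89]
R3 ← R3 + (6)·R1: [0, -111, -94, 39, 62]
R3 ← R3 − (37/53)·R2: [0, 0, 50/53, -5/53, -7/53]
R4 ← R4 + (3/53)·R2: [0, 0, -302/53, -97/53, 1009/53]
R4 ← R4 + (151/25)·R3: [0, 0, 0, -12/5, 456/25]
4 nonzero rows, so the 4 vectors span a space of dimension 4.
Since 4 = 4, the vectors are linearly independent.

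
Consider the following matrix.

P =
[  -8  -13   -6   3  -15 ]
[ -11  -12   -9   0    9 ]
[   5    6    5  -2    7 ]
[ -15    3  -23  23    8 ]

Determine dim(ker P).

1

Row reduce to echelon form.
R2 ← R2 − (11/8)·R1: [0, 47/8, -3/4, -33/8, 237/8]
R3 ← R3 + (5/8)·R1: [0, -17/8, 5/4, -1/8, -19/8]
R4 ← R4 − (15/8)·R1: [0, 219/8, -47/4, 139/8, 289/8]
R3 ← R3 + (17/47)·R2: [0, 0, 46/47, -76/47, 392/47]
R4 ← R4 − (219/47)·R2: [0, 0, -388/47, 1720/47, -4790/47]
R4 ← R4 + (194/23)·R3: [0, 0, 0, 528/23, -726/23]
4 nonzero rows, so rank(P) = 4.
P has 5 columns; by rank–nullity, nullity = 5 − 4 = 1.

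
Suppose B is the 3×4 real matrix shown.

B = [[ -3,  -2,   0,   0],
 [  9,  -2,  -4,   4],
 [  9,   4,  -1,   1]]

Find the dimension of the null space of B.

2

Row reduce to echelon form.
R2 ← R2 + (3)·R1: [0, -8, -4, 4]
R3 ← R3 + (3)·R1: [0, -2, -1, 1]
R3 ← R3 − (1/4)·R2: [0, 0, 0, 0]
2 nonzero rows, so rank(B) = 2.
B has 4 columns; by rank–nullity, nullity = 4 − 2 = 2.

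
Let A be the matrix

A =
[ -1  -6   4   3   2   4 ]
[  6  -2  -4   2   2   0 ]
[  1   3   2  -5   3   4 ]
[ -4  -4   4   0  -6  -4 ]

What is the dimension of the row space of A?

Row reduce to echelon form.
R2 ← R2 + (6)·R1: [0, -38, 20, 20, 14, 24]
R3 ← R3 + R1: [0, -3, 6, -2, 5, 8]
R4 ← R4 − (4)·R1: [0, 20, -12, -12, -14, -20]
R3 ← R3 − (3/38)·R2: [0, 0, 84/19, -68/19, 74/19, 116/19]
R4 ← R4 + (10/19)·R2: [0, 0, -28/19, -28/19, -126/19, -140/19]
R4 ← R4 + (1/3)·R3: [0, 0, 0, -8/3, -16/3, -16/3]
Echelon form has 4 nonzero rows, so rank(A) = 4.
The row space has dimension equal to the rank: 4.

4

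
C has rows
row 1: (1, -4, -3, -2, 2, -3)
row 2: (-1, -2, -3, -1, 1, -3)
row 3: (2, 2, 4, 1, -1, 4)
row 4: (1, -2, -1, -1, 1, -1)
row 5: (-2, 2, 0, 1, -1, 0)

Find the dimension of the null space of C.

4

Row reduce to echelon form.
R2 ← R2 + R1: [0, -6, -6, -3, 3, -6]
R3 ← R3 − (2)·R1: [0, 10, 10, 5, -5, 10]
R4 ← R4 − R1: [0, 2, 2, 1, -1, 2]
R5 ← R5 + (2)·R1: [0, -6, -6, -3, 3, -6]
R3 ← R3 + (5/3)·R2: [0, 0, 0, 0, 0, 0]
R4 ← R4 + (1/3)·R2: [0, 0, 0, 0, 0, 0]
R5 ← R5 − R2: [0, 0, 0, 0, 0, 0]
2 nonzero rows, so rank(C) = 2.
C has 6 columns; by rank–nullity, nullity = 6 − 2 = 4.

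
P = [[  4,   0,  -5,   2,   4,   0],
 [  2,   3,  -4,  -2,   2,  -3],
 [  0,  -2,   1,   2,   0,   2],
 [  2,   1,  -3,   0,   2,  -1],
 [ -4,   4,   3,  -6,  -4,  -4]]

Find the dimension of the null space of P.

4

Row reduce to echelon form.
R2 ← R2 − (1/2)·R1: [0, 3, -3/2, -3, 0, -3]
R4 ← R4 − (1/2)·R1: [0, 1, -1/2, -1, 0, -1]
R5 ← R5 + R1: [0, 4, -2, -4, 0, -4]
R3 ← R3 + (2/3)·R2: [0, 0, 0, 0, 0, 0]
R4 ← R4 − (1/3)·R2: [0, 0, 0, 0, 0, 0]
R5 ← R5 − (4/3)·R2: [0, 0, 0, 0, 0, 0]
2 nonzero rows, so rank(P) = 2.
P has 6 columns; by rank–nullity, nullity = 6 − 2 = 4.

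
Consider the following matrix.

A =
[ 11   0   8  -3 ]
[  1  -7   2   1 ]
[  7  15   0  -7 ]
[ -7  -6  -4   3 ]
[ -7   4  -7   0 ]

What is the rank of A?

3

Row reduce to echelon form.
R2 ← R2 − (1/11)·R1: [0, -7, 14/11, 14/11]
R3 ← R3 − (7/11)·R1: [0, 15, -56/11, -56/11]
R4 ← R4 + (7/11)·R1: [0, -6, 12/11, 12/11]
R5 ← R5 + (7/11)·R1: [0, 4, -21/11, -21/11]
R3 ← R3 + (15/7)·R2: [0, 0, -26/11, -26/11]
R4 ← R4 − (6/7)·R2: [0, 0, 0, 0]
R5 ← R5 + (4/7)·R2: [0, 0, -13/11, -13/11]
R5 ← R5 − (1/2)·R3: [0, 0, 0, 0]
Echelon form has 3 nonzero rows, so rank(A) = 3.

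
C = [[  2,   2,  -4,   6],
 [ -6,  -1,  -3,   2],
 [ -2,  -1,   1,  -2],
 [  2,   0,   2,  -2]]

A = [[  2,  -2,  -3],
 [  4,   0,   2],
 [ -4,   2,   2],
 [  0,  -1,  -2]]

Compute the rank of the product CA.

2

First compute CA:
[[ 28, -18, -22],
 [ -4,   4,   6],
 [-12,   8,  10],
 [ -4,   2,   2]]
Now row reduce the product.
R2 ← R2 + (1/7)·R1: [0, 10/7, 20/7]
R3 ← R3 + (3/7)·R1: [0, 2/7, 4/7]
R4 ← R4 + (1/7)·R1: [0, -4/7, -8/7]
R3 ← R3 − (1/5)·R2: [0, 0, 0]
R4 ← R4 + (2/5)·R2: [0, 0, 0]
2 nonzero rows, so rank(CA) = 2.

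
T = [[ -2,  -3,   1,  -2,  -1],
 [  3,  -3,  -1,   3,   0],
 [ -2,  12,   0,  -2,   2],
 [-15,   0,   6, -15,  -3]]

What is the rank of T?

2

Row reduce to echelon form.
R2 ← R2 + (3/2)·R1: [0, -15/2, 1/2, 0, -3/2]
R3 ← R3 − R1: [0, 15, -1, 0, 3]
R4 ← R4 − (15/2)·R1: [0, 45/2, -3/2, 0, 9/2]
R3 ← R3 + (2)·R2: [0, 0, 0, 0, 0]
R4 ← R4 + (3)·R2: [0, 0, 0, 0, 0]
Echelon form has 2 nonzero rows, so rank(T) = 2.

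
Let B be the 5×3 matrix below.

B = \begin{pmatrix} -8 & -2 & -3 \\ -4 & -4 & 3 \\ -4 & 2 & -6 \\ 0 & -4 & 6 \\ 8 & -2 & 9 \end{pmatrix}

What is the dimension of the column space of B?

Row reduce to echelon form.
R2 ← R2 − (1/2)·R1: [0, -3, 9/2]
R3 ← R3 − (1/2)·R1: [0, 3, -9/2]
R5 ← R5 + R1: [0, -4, 6]
R3 ← R3 + R2: [0, 0, 0]
R4 ← R4 − (4/3)·R2: [0, 0, 0]
R5 ← R5 − (4/3)·R2: [0, 0, 0]
Echelon form has 2 nonzero rows, so rank(B) = 2.
The column space has dimension equal to the rank: 2.

2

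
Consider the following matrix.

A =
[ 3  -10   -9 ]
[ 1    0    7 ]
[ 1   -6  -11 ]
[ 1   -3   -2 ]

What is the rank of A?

Row reduce to echelon form.
R2 ← R2 − (1/3)·R1: [0, 10/3, 10]
R3 ← R3 − (1/3)·R1: [0, -8/3, -8]
R4 ← R4 − (1/3)·R1: [0, 1/3, 1]
R3 ← R3 + (4/5)·R2: [0, 0, 0]
R4 ← R4 − (1/10)·R2: [0, 0, 0]
Echelon form has 2 nonzero rows, so rank(A) = 2.

2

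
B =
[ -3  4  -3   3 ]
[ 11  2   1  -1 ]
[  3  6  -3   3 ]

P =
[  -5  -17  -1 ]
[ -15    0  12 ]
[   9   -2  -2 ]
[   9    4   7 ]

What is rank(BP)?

First compute BP:
[[-45,  69,  78],
 [-85, -193,   4],
 [-105, -33,  96]]
Now row reduce the product.
R2 ← R2 − (17/9)·R1: [0, -970/3, -430/3]
R3 ← R3 − (7/3)·R1: [0, -194, -86]
R3 ← R3 − (3/5)·R2: [0, 0, 0]
2 nonzero rows, so rank(BP) = 2.

2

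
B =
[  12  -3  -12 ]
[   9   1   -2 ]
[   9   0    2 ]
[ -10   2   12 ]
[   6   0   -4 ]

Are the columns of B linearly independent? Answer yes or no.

Row reduce B to echelon form.
R2 ← R2 − (3/4)·R1: [0, 13/4, 7]
R3 ← R3 − (3/4)·R1: [0, 9/4, 11]
R4 ← R4 + (5/6)·R1: [0, -1/2, 2]
R5 ← R5 − (1/2)·R1: [0, 3/2, 2]
R3 ← R3 − (9/13)·R2: [0, 0, 80/13]
R4 ← R4 + (2/13)·R2: [0, 0, 40/13]
R5 ← R5 − (6/13)·R2: [0, 0, -16/13]
R4 ← R4 − (1/2)·R3: [0, 0, 0]
R5 ← R5 + (1/5)·R3: [0, 0, 0]
3 pivots among 3 columns.
Every column is a pivot column, so the columns are linearly independent.

yes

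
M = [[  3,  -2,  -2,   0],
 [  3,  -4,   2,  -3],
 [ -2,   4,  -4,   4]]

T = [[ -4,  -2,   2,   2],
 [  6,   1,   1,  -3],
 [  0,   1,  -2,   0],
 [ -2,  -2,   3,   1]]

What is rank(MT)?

First compute MT:
[[-24, -10,   8,  12],
 [-30,  -2, -11,  15],
 [ 24,  -4,  20, -12]]
Now row reduce the product.
R2 ← R2 − (5/4)·R1: [0, 21/2, -21, 0]
R3 ← R3 + R1: [0, -14, 28, 0]
R3 ← R3 + (4/3)·R2: [0, 0, 0, 0]
2 nonzero rows, so rank(MT) = 2.

2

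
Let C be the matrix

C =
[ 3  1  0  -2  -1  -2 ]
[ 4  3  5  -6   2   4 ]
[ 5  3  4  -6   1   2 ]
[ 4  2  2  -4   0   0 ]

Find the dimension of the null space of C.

4

Row reduce to echelon form.
R2 ← R2 − (4/3)·R1: [0, 5/3, 5, -10/3, 10/3, 20/3]
R3 ← R3 − (5/3)·R1: [0, 4/3, 4, -8/3, 8/3, 16/3]
R4 ← R4 − (4/3)·R1: [0, 2/3, 2, -4/3, 4/3, 8/3]
R3 ← R3 − (4/5)·R2: [0, 0, 0, 0, 0, 0]
R4 ← R4 − (2/5)·R2: [0, 0, 0, 0, 0, 0]
2 nonzero rows, so rank(C) = 2.
C has 6 columns; by rank–nullity, nullity = 6 − 2 = 4.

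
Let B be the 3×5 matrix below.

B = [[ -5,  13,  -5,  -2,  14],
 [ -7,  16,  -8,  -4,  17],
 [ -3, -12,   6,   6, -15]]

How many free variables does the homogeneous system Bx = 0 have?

2

Row reduce to echelon form.
R2 ← R2 − (7/5)·R1: [0, -11/5, -1, -6/5, -13/5]
R3 ← R3 − (3/5)·R1: [0, -99/5, 9, 36/5, -117/5]
R3 ← R3 − (9)·R2: [0, 0, 18, 18, 0]
3 nonzero rows, so rank(B) = 3.
B has 5 columns; by rank–nullity, nullity = 5 − 3 = 2.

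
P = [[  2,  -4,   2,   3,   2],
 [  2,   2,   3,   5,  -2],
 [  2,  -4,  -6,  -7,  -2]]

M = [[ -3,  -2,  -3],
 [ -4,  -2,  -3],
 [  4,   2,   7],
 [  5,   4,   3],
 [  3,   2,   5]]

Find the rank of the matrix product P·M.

First compute PM:
[[ 39,  24,  39],
 [ 17,  14,  14],
 [-55, -40, -67]]
Now row reduce the product.
R2 ← R2 − (17/39)·R1: [0, 46/13, -3]
R3 ← R3 + (55/39)·R1: [0, -80/13, -12]
R3 ← R3 + (40/23)·R2: [0, 0, -396/23]
3 nonzero rows, so rank(PM) = 3.

3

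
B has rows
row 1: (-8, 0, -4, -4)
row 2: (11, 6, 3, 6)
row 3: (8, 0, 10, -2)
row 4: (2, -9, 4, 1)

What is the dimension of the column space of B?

3

Row reduce to echelon form.
R2 ← R2 + (11/8)·R1: [0, 6, -5/2, 1/2]
R3 ← R3 + R1: [0, 0, 6, -6]
R4 ← R4 + (1/4)·R1: [0, -9, 3, 0]
R4 ← R4 + (3/2)·R2: [0, 0, -3/4, 3/4]
R4 ← R4 + (1/8)·R3: [0, 0, 0, 0]
Echelon form has 3 nonzero rows, so rank(B) = 3.
The column space has dimension equal to the rank: 3.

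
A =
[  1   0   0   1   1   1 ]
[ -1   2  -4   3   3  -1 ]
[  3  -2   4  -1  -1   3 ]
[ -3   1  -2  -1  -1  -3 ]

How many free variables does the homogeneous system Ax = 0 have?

Row reduce to echelon form.
R2 ← R2 + R1: [0, 2, -4, 4, 4, 0]
R3 ← R3 − (3)·R1: [0, -2, 4, -4, -4, 0]
R4 ← R4 + (3)·R1: [0, 1, -2, 2, 2, 0]
R3 ← R3 + R2: [0, 0, 0, 0, 0, 0]
R4 ← R4 − (1/2)·R2: [0, 0, 0, 0, 0, 0]
2 nonzero rows, so rank(A) = 2.
A has 6 columns; by rank–nullity, nullity = 6 − 2 = 4.

4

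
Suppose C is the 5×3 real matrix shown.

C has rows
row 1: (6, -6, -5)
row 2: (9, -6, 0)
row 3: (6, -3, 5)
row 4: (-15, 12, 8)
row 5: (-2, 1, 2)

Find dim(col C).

3

Row reduce to echelon form.
R2 ← R2 − (3/2)·R1: [0, 3, 15/2]
R3 ← R3 − R1: [0, 3, 10]
R4 ← R4 + (5/2)·R1: [0, -3, -9/2]
R5 ← R5 + (1/3)·R1: [0, -1, 1/3]
R3 ← R3 − R2: [0, 0, 5/2]
R4 ← R4 + R2: [0, 0, 3]
R5 ← R5 + (1/3)·R2: [0, 0, 17/6]
R4 ← R4 − (6/5)·R3: [0, 0, 0]
R5 ← R5 − (17/15)·R3: [0, 0, 0]
Echelon form has 3 nonzero rows, so rank(C) = 3.
The column space has dimension equal to the rank: 3.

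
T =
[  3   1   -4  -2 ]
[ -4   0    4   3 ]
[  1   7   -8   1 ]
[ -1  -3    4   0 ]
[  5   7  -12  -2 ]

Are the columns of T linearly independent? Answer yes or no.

no

Row reduce T to echelon form.
R2 ← R2 + (4/3)·R1: [0, 4/3, -4/3, 1/3]
R3 ← R3 − (1/3)·R1: [0, 20/3, -20/3, 5/3]
R4 ← R4 + (1/3)·R1: [0, -8/3, 8/3, -2/3]
R5 ← R5 − (5/3)·R1: [0, 16/3, -16/3, 4/3]
R3 ← R3 − (5)·R2: [0, 0, 0, 0]
R4 ← R4 + (2)·R2: [0, 0, 0, 0]
R5 ← R5 − (4)·R2: [0, 0, 0, 0]
2 pivots among 4 columns.
Only 2 < 4 pivot columns, so the columns are linearly dependent.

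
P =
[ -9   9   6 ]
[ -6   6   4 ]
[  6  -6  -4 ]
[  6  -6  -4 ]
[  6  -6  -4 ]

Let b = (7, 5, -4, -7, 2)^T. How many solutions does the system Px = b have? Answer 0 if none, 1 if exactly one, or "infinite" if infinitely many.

0

Row reduce the augmented matrix [P | b].
R2 ← R2 − (2/3)·R1: [0, 0, 0, 1/3]
R3 ← R3 + (2/3)·R1: [0, 0, 0, 2/3]
R4 ← R4 + (2/3)·R1: [0, 0, 0, -7/3]
R5 ← R5 + (2/3)·R1: [0, 0, 0, 20/3]
R3 ← R3 − (2)·R2: [0, 0, 0, 0]
R4 ← R4 + (7)·R2: [0, 0, 0, 0]
R5 ← R5 − (20)·R2: [0, 0, 0, 0]
The echelon form has 2 nonzero rows; the last pivot sits in the augmented column, so rank(P) = 1 but rank([P|b]) = 2.
Since the ranks differ, the system is inconsistent.
It has no solutions.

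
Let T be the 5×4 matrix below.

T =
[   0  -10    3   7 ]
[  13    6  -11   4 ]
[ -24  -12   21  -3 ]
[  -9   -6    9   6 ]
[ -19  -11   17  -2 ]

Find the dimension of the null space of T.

1

Row reduce to echelon form.
Swap R1 ↔ R2
R3 ← R3 + (24/13)·R1: [0, -12/13, 9/13, 57/13]
R4 ← R4 + (9/13)·R1: [0, -24/13, 18/13, 114/13]
R5 ← R5 + (19/13)·R1: [0, -29/13, 12/13, 50/13]
R3 ← R3 − (6/65)·R2: [0, 0, 27/65, 243/65]
R4 ← R4 − (12/65)·R2: [0, 0, 54/65, 486/65]
R5 ← R5 − (29/130)·R2: [0, 0, 33/130, 297/130]
R4 ← R4 − (2)·R3: [0, 0, 0, 0]
R5 ← R5 − (11/18)·R3: [0, 0, 0, 0]
3 nonzero rows, so rank(T) = 3.
T has 4 columns; by rank–nullity, nullity = 4 − 3 = 1.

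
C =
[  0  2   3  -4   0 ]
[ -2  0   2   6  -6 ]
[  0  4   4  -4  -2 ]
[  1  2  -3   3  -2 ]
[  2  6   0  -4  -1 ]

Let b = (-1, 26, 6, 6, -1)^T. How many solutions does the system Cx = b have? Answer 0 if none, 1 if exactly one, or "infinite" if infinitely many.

infinite

Row reduce the augmented matrix [C | b].
Swap R1 ↔ R2
R4 ← R4 + (1/2)·R1: [0, 2, -2, 6, -5, 19]
R5 ← R5 + R1: [0, 6, 2, 2, -7, 25]
R3 ← R3 − (2)·R2: [0, 0, -2, 4, -2, 8]
R4 ← R4 − R2: [0, 0, -5, 10, -5, 20]
R5 ← R5 − (3)·R2: [0, 0, -7, 14, -7, 28]
R4 ← R4 − (5/2)·R3: [0, 0, 0, 0, 0, 0]
R5 ← R5 − (7/2)·R3: [0, 0, 0, 0, 0, 0]
The echelon form has 3 nonzero rows, and every pivot lies in the first 5 columns, so rank(C) = rank([C|b]) = 3.
The system is consistent.
rank = 3 < 5 unknowns, so there are infinitely many solutions.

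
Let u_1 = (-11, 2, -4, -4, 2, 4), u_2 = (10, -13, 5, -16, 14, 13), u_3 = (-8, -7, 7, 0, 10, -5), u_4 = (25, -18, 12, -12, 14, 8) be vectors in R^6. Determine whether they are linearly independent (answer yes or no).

Form the matrix with these vectors as rows and row reduce.
R2 ← R2 + (10/11)·R1: [0, -123/11, 15/11, -216/11, 174/11, 183/11]
R3 ← R3 − (8/11)·R1: [0, -93/11, 109/11, 32/11, 94/11, -87/11]
R4 ← R4 + (25/11)·R1: [0, -148/11, 32/11, -232/11, 204/11, 188/11]
R3 ← R3 − (31/41)·R2: [0, 0, 364/41, 728/41, -140/41, -840/41]
R4 ← R4 − (148/123)·R2: [0, 0, 52/41, 104/41, -20/41, -120/41]
R4 ← R4 − (1/7)·R3: [0, 0, 0, 0, 0, 0]
3 nonzero rows, so the 4 vectors span a space of dimension 3.
Since 3 < 4, the vectors are linearly dependent.

no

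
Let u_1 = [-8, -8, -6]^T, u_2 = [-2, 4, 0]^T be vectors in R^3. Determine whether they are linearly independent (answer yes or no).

yes

Form the matrix with these vectors as rows and row reduce.
R2 ← R2 − (1/4)·R1: [0, 6, 3/2]
2 nonzero rows, so the 2 vectors span a space of dimension 2.
Since 2 = 2, the vectors are linearly independent.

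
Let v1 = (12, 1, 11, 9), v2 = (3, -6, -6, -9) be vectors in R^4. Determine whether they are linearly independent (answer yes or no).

yes

Form the matrix with these vectors as rows and row reduce.
R2 ← R2 − (1/4)·R1: [0, -25/4, -35/4, -45/4]
2 nonzero rows, so the 2 vectors span a space of dimension 2.
Since 2 = 2, the vectors are linearly independent.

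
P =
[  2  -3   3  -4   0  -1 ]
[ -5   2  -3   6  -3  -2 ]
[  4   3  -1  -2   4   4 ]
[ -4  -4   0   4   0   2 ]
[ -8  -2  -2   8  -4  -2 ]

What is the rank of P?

3

Row reduce to echelon form.
R2 ← R2 + (5/2)·R1: [0, -11/2, 9/2, -4, -3, -9/2]
R3 ← R3 − (2)·R1: [0, 9, -7, 6, 4, 6]
R4 ← R4 + (2)·R1: [0, -10, 6, -4, 0, 0]
R5 ← R5 + (4)·R1: [0, -14, 10, -8, -4, -6]
R3 ← R3 + (18/11)·R2: [0, 0, 4/11, -6/11, -10/11, -15/11]
R4 ← R4 − (20/11)·R2: [0, 0, -24/11, 36/11, 60/11, 90/11]
R5 ← R5 − (28/11)·R2: [0, 0, -16/11, 24/11, 40/11, 60/11]
R4 ← R4 + (6)·R3: [0, 0, 0, 0, 0, 0]
R5 ← R5 + (4)·R3: [0, 0, 0, 0, 0, 0]
Echelon form has 3 nonzero rows, so rank(P) = 3.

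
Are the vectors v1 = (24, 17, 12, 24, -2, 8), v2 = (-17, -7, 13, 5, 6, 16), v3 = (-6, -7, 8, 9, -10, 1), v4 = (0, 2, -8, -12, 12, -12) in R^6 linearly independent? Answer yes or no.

yes

Form the matrix with these vectors as rows and row reduce.
R2 ← R2 + (17/24)·R1: [0, 121/24, 43/2, 22, 55/12, 65/3]
R3 ← R3 + (1/4)·R1: [0, -11/4, 11, 15, -21/2, 3]
R3 ← R3 + (6/11)·R2: [0, 0, 250/11, 27, -8, 163/11]
R4 ← R4 − (48/121)·R2: [0, 0, -2000/121, -228/11, 112/11, -2492/121]
R4 ← R4 + (8/11)·R3: [0, 0, 0, -12/11, 48/11, -108/11]
4 nonzero rows, so the 4 vectors span a space of dimension 4.
Since 4 = 4, the vectors are linearly independent.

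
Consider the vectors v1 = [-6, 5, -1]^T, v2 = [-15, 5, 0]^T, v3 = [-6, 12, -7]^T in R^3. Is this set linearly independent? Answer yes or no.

Form the matrix with these vectors as rows and row reduce.
R2 ← R2 − (5/2)·R1: [0, -15/2, 5/2]
R3 ← R3 − R1: [0, 7, -6]
R3 ← R3 + (14/15)·R2: [0, 0, -11/3]
3 nonzero rows, so the 3 vectors span a space of dimension 3.
Since 3 = 3, the vectors are linearly independent.

yes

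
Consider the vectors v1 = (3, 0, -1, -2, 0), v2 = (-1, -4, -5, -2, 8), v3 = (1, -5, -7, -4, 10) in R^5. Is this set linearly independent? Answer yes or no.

Form the matrix with these vectors as rows and row reduce.
R2 ← R2 + (1/3)·R1: [0, -4, -16/3, -8/3, 8]
R3 ← R3 − (1/3)·R1: [0, -5, -20/3, -10/3, 10]
R3 ← R3 − (5/4)·R2: [0, 0, 0, 0, 0]
2 nonzero rows, so the 3 vectors span a space of dimension 2.
Since 2 < 3, the vectors are linearly dependent.

no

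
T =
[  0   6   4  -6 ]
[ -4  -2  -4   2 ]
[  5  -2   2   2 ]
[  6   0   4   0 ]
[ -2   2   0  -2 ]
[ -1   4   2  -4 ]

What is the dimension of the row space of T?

2

Row reduce to echelon form.
Swap R1 ↔ R2
R3 ← R3 + (5/4)·R1: [0, -9/2, -3, 9/2]
R4 ← R4 + (3/2)·R1: [0, -3, -2, 3]
R5 ← R5 − (1/2)·R1: [0, 3, 2, -3]
R6 ← R6 − (1/4)·R1: [0, 9/2, 3, -9/2]
R3 ← R3 + (3/4)·R2: [0, 0, 0, 0]
R4 ← R4 + (1/2)·R2: [0, 0, 0, 0]
R5 ← R5 − (1/2)·R2: [0, 0, 0, 0]
R6 ← R6 − (3/4)·R2: [0, 0, 0, 0]
Echelon form has 2 nonzero rows, so rank(T) = 2.
The row space has dimension equal to the rank: 2.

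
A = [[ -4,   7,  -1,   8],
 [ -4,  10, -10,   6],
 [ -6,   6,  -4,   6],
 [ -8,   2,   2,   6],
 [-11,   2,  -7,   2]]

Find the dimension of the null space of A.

Row reduce to echelon form.
R2 ← R2 − R1: [0, 3, -9, -2]
R3 ← R3 − (3/2)·R1: [0, -9/2, -5/2, -6]
R4 ← R4 − (2)·R1: [0, -12, 4, -10]
R5 ← R5 − (11/4)·R1: [0, -69/4, -17/4, -20]
R3 ← R3 + (3/2)·R2: [0, 0, -16, -9]
R4 ← R4 + (4)·R2: [0, 0, -32, -18]
R5 ← R5 + (23/4)·R2: [0, 0, -56, -63/2]
R4 ← R4 − (2)·R3: [0, 0, 0, 0]
R5 ← R5 − (7/2)·R3: [0, 0, 0, 0]
3 nonzero rows, so rank(A) = 3.
A has 4 columns; by rank–nullity, nullity = 4 − 3 = 1.

1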